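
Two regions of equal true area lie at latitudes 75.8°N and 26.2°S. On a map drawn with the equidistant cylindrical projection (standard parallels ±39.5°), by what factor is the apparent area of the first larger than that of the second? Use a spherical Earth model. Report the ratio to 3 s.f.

In the equirectangular projection with standard parallel φ₀ = 39.5° (x = Rλ cos φ₀, y = Rφ), meridians are true-scale (h = 1) and the parallel scale is k = cos φ₀ / cos φ.
Areal scale at 75.8°: h·k = 1.000 × 3.146 = 3.146.
Areal scale at 26.2°: h·k = 1.000 × 0.8600 = 0.8600.
Ratio = 3.146/0.8600 ≈ 3.66.

3.66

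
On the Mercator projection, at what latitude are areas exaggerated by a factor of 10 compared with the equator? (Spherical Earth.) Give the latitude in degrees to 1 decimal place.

71.6°

Mercator areal scale is sec²φ.
sec²φ = 10  ⇒  cos²φ = 0.1000  ⇒  cos φ = 0.3162.
φ = arccos(0.3162) ≈ 71.6°.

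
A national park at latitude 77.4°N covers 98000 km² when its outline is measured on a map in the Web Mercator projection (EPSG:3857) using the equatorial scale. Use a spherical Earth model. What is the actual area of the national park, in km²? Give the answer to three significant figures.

4660 km²

For Mercator, h = k = sec φ (a conformal cylindrical projection has a single point scale, 1/cos φ).
Areal scale = k² = sec²φ = 1/cos²(77.4°) = 1/0.2181² = 21.01.
True area = apparent / (areal scale) = 98000 / 21.01 ≈ 4660 km².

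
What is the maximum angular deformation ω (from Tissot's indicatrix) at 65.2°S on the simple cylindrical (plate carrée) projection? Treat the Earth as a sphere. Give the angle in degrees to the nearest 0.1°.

Plate carrée maps x = Rλ, y = Rφ. The meridian scale is h = 1 and the parallel scale is k = 1/cos φ = sec φ.
At 65.2°: h = 1.000, k = 2.384; principal scales a = 2.384, b = 1.000.
sin(ω/2) = (a − b)/(a + b) = 1.384/3.384 = 0.4090, so ω = 2 arcsin(0.4090) ≈ 48.3°.

48.3°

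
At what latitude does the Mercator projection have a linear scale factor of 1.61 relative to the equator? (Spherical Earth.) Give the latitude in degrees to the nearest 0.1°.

Mercator scale is k = sec φ = 1/cos φ.
1/cos φ = 1.61  ⇒  cos φ = 0.6211  ⇒  φ = arccos(0.6211) ≈ 51.6°.

51.6°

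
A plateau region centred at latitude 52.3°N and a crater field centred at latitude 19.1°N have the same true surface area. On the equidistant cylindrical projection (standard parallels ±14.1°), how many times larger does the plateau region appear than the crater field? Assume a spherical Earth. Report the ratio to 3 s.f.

With standard parallel φ₀ = 14.1°, the equirectangular projection gives x = Rλ cos φ₀, y = Rφ, so h = 1 and k = cos 14.1° / cos φ.
Areal scale at 52.3°: h·k = 1.000 × 1.586 = 1.586.
Areal scale at 19.1°: h·k = 1.000 × 1.026 = 1.026.
Ratio = 1.586/1.026 ≈ 1.55.

1.55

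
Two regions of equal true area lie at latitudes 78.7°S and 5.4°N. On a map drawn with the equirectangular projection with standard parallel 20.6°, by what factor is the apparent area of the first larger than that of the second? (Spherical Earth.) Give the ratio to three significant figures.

The equidistant cylindrical projection with φ₀ = 20.6° has h = 1 (meridians true) and k = cos φ₀ / cos φ along parallels.
Areal scale at 78.7°: h·k = 1.000 × 4.777 = 4.777.
Areal scale at 5.4°: h·k = 1.000 × 0.9402 = 0.9402.
Ratio = 4.777/0.9402 ≈ 5.08.

5.08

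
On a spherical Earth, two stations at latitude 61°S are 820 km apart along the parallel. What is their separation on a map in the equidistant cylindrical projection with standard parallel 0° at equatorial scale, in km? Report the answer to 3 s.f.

In the plate carrée (x = Rλ, y = Rφ), meridians are true-scale (h = 1) and parallels are stretched by k = sec φ.
Along the parallel, k = sec 61° = 1/0.4848 = 2.063.
Map distance = 820 × 2.063 ≈ 1690 km.

1690 km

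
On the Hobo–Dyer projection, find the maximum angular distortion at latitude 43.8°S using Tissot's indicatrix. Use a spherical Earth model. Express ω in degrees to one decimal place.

10.8°

Hobo–Dyer is a cylindrical equal-area projection with standard parallels at ±37.5°. For cylindrical equal-area with standard parallel φ₀, h = cos φ / cos φ₀ and k = cos φ₀ / cos φ, so h·k = 1.
At 43.8°: h = 0.9098, k = 1.099; principal scales a = 1.099, b = 0.9098.
sin(ω/2) = (a − b)/(a + b) = 0.1894/2.009 = 0.09429, so ω = 2 arcsin(0.09429) ≈ 10.8°.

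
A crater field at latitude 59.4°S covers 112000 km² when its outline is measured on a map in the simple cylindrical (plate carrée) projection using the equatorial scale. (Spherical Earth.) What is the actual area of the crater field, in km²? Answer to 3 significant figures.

For the equirectangular projection with φ₀ = 0 (plate carrée), h = 1 along meridians and k = sec φ along parallels.
Areal scale = h·k = 1 × sec φ; at 59.4°, h = 1.000, k = 1.964, so h·k = 1.964.
True area = apparent / (areal scale) = 112000 / 1.964 ≈ 57000 km².

57000 km²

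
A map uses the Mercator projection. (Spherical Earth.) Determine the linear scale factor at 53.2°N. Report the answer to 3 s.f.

For Mercator, h = k = sec φ (a conformal cylindrical projection has a single point scale, 1/cos φ).
k = 1/cos 53.2° = 1/0.5990 = 1.669.

1.67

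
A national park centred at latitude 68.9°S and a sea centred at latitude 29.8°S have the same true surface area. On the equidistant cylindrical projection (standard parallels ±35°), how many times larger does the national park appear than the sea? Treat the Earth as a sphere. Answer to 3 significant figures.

2.41

The equidistant cylindrical projection with φ₀ = 35° has h = 1 (meridians true) and k = cos φ₀ / cos φ along parallels.
Areal scale at 68.9°: h·k = 1.000 × 2.275 = 2.275.
Areal scale at 29.8°: h·k = 1.000 × 0.9440 = 0.9440.
Ratio = 2.275/0.9440 ≈ 2.41.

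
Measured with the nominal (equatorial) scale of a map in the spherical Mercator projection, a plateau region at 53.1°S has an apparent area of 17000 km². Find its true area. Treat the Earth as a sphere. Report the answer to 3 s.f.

For Mercator, h = k = sec φ (a conformal cylindrical projection has a single point scale, 1/cos φ).
Areal scale = k² = sec²φ = 1/cos²(53.1°) = 1/0.6004² = 2.774.
True area = apparent / (areal scale) = 17000 / 2.774 ≈ 6130 km².

6130 km²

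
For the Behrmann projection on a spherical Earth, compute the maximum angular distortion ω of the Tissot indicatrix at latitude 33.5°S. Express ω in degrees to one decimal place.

4.3°

Behrmann is a cylindrical equal-area projection with standard parallels at ±30°. A cylindrical equal-area projection with standard parallel φ₀ has meridian scale h = cos φ / cos φ₀ and parallel scale k = cos φ₀ / cos φ (so areas are preserved, h·k = 1).
At 33.5°: h = 0.9629, k = 1.039; principal scales a = 1.039, b = 0.9629.
sin(ω/2) = (a − b)/(a + b) = 0.07565/2.001 = 0.03780, so ω = 2 arcsin(0.03780) ≈ 4.3°.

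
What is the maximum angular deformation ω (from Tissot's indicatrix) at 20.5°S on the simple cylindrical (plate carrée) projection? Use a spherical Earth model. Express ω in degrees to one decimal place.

In the plate carrée (x = Rλ, y = Rφ), meridians are true-scale (h = 1) and parallels are stretched by k = sec φ.
At 20.5°: h = 1.000, k = 1.068; principal scales a = 1.068, b = 1.000.
sin(ω/2) = (a − b)/(a + b) = 0.06761/2.068 = 0.03270, so ω = 2 arcsin(0.03270) ≈ 3.7°.

3.7°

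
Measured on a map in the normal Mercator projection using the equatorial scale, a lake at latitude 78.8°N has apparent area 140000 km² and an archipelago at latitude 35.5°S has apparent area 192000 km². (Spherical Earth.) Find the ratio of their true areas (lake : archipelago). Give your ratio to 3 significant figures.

0.0415

Mercator's areal exaggeration is sec²φ; hence true area = (apparent area) · cos²φ.
True area of lake: 140000 × cos²(78.8°) = 140000 × 0.03773 = 5282 km².
True area of archipelago: 192000 × cos²(35.5°) = 192000 × 0.6628 = 127300 km².
Ratio = 5282 / 127300 ≈ 0.0415.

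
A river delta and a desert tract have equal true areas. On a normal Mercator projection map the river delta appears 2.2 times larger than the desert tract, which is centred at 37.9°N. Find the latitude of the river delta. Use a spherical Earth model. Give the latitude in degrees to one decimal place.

57.9°

On Mercator, (apparent₁)/(apparent₂) = sec²φ₁ / sec²φ₂ when true areas are equal.
cos²φ₂ / cos²φ₁ = 2.2  ⇒  cos φ₁ = cos 37.9° / √2.2 = 0.7891/1.483 = 0.5320.
φ₁ = arccos(0.5320) ≈ 57.9°.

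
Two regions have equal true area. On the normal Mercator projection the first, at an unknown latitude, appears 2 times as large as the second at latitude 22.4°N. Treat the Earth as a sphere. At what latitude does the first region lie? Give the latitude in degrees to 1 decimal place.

For equal true areas on Mercator, apparent areas scale as sec²φ, so the ratio is cos²φ₂ / cos²φ₁.
cos²φ₂ / cos²φ₁ = 2  ⇒  cos φ₁ = cos 22.4° / √2 = 0.9245/1.414 = 0.6538.
φ₁ = arccos(0.6538) ≈ 49.2°.

49.2°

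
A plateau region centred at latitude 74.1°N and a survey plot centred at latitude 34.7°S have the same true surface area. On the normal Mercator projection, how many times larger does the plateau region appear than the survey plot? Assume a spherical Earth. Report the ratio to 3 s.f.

Mercator is conformal with k = sec φ, so areal scale = k² = sec²φ.
At 74.1°: sec²(74.1°) = 1/0.2740² = 13.32.
At 34.7°: sec²(34.7°) = 1/0.8221² = 1.479.
Ratio = 13.32/1.479 = cos²(34.7°)/cos²(74.1°) ≈ 9.01.

9.01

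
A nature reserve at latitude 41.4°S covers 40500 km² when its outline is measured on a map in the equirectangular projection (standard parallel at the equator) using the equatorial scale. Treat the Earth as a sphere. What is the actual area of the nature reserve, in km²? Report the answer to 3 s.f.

Plate carrée maps x = Rλ, y = Rφ. The meridian scale is h = 1 and the parallel scale is k = 1/cos φ = sec φ.
Areal scale = h·k = 1 × sec φ; at 41.4°, h = 1.000, k = 1.333, so h·k = 1.333.
True area = apparent / (areal scale) = 40500 / 1.333 ≈ 30400 km².

30400 km²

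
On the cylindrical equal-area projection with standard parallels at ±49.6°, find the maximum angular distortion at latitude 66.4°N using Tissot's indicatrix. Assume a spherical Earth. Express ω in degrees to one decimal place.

53.2°

For cylindrical equal-area with standard parallel φ₀, h = cos φ / cos φ₀ and k = cos φ₀ / cos φ, so h·k = 1.
At 66.4°: h = 0.6177, k = 1.619; principal scales a = 1.619, b = 0.6177.
sin(ω/2) = (a − b)/(a + b) = 1.001/2.237 = 0.4476, so ω = 2 arcsin(0.4476) ≈ 53.2°.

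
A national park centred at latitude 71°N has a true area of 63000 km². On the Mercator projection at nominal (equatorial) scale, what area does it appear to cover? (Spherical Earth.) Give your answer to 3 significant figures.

594000 km²

Mercator is conformal, so the point scale is isotropic: h = k = sec φ = 1/cos φ.
Areal scale = k² = sec²φ = 1/cos²(71°) = 1/0.3256² = 9.434.
Apparent area = 63000 × 9.434 ≈ 594000 km².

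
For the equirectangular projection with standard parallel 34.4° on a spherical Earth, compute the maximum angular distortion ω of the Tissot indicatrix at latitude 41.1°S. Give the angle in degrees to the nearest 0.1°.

With standard parallel φ₀ = 34.4°, the equirectangular projection gives x = Rλ cos φ₀, y = Rφ, so h = 1 and k = cos 34.4° / cos φ.
At 41.1°: h = 1.000, k = 1.095; principal scales a = 1.095, b = 1.000.
sin(ω/2) = (a − b)/(a + b) = 0.09495/2.095 = 0.04532, so ω = 2 arcsin(0.04532) ≈ 5.2°.

5.2°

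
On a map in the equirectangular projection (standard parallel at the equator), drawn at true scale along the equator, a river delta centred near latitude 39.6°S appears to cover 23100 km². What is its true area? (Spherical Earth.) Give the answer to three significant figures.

For the equirectangular projection with φ₀ = 0 (plate carrée), h = 1 along meridians and k = sec φ along parallels.
Areal scale = h·k = 1 × sec φ; at 39.6°, h = 1.000, k = 1.298, so h·k = 1.298.
True area = apparent / (areal scale) = 23100 / 1.298 ≈ 17800 km².

17800 km²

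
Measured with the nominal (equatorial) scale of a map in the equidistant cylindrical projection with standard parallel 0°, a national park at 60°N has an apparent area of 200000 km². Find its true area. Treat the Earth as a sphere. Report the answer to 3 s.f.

For the equirectangular projection with φ₀ = 0 (plate carrée), h = 1 along meridians and k = sec φ along parallels.
Areal scale = h·k = 1 × sec φ; at 60°, h = 1.000, k = 2.000, so h·k = 2.000.
True area = apparent / (areal scale) = 200000 / 2.000 ≈ 100000 km².

100000 km²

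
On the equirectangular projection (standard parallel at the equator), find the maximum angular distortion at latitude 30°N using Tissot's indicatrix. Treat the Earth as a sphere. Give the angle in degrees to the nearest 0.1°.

8.2°

Plate carrée maps x = Rλ, y = Rφ. The meridian scale is h = 1 and the parallel scale is k = 1/cos φ = sec φ.
At 30°: h = 1.000, k = 1.155; principal scales a = 1.155, b = 1.000.
sin(ω/2) = (a − b)/(a + b) = 0.1547/2.155 = 0.07180, so ω = 2 arcsin(0.07180) ≈ 8.2°.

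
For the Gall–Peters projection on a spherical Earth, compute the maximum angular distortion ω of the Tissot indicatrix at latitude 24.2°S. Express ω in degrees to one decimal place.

28.9°

The Gall–Peters projection is cylindrical equal-area with φ₀ = 45°. Cylindrical equal-area (φ₀ = 45°): h = cos φ / cos 45° along meridians, k = cos 45° / cos φ along parallels; h·k = 1.
At 24.2°: h = 1.290, k = 0.7752; principal scales a = 1.290, b = 0.7752.
sin(ω/2) = (a − b)/(a + b) = 0.5147/2.065 = 0.2492, so ω = 2 arcsin(0.2492) ≈ 28.9°.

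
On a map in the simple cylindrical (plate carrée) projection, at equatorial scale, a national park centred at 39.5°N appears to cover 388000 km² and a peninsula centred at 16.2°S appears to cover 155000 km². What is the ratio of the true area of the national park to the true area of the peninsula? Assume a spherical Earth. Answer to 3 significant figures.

On the plate carrée, areal scale = h·k = 1 × sec φ, so true area = apparent × cos φ.
True area of national park: 388000 × cos(39.5°) = 388000 × 0.7716 = 299400 km².
True area of peninsula: 155000 × cos(16.2°) = 155000 × 0.9603 = 148800 km².
Ratio = 299400 / 148800 ≈ 2.01.

2.01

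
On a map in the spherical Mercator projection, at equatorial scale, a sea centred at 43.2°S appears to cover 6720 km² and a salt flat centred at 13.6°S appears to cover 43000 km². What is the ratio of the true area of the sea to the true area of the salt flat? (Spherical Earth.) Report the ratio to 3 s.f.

Mercator's areal exaggeration is sec²φ; hence true area = (apparent area) · cos²φ.
True area of sea: 6720 × cos²(43.2°) = 6720 × 0.5314 = 3571 km².
True area of salt flat: 43000 × cos²(13.6°) = 43000 × 0.9447 = 40620 km².
Ratio = 3571 / 40620 ≈ 0.0879.

0.0879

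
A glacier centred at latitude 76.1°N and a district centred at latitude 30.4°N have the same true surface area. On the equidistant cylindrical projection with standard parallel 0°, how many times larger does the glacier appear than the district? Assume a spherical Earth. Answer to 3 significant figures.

3.59

In the plate carrée (x = Rλ, y = Rφ), meridians are true-scale (h = 1) and parallels are stretched by k = sec φ.
Areal scale at 76.1°: h·k = 1.000 × 4.163 = 4.163.
Areal scale at 30.4°: h·k = 1.000 × 1.159 = 1.159.
Ratio = 4.163/1.159 ≈ 3.59.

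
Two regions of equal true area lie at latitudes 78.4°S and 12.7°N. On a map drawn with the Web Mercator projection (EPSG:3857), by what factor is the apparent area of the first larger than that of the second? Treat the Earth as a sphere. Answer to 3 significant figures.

On Mercator, area is exaggerated by sec²φ = 1/cos²φ.
At 78.4°: sec²(78.4°) = 1/0.2011² = 24.73.
At 12.7°: sec²(12.7°) = 1/0.9755² = 1.051.
Ratio = 24.73/1.051 = cos²(12.7°)/cos²(78.4°) ≈ 23.5.

23.5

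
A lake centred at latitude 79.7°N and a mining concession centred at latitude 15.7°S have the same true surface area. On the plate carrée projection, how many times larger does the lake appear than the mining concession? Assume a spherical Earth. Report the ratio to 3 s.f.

In the plate carrée (x = Rλ, y = Rφ), meridians are true-scale (h = 1) and parallels are stretched by k = sec φ.
Areal scale at 79.7°: h·k = 1.000 × 5.593 = 5.593.
Areal scale at 15.7°: h·k = 1.000 × 1.039 = 1.039.
Ratio = 5.593/1.039 ≈ 5.38.

5.38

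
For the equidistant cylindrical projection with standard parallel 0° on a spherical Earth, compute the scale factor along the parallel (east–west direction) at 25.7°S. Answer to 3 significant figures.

In the plate carrée (x = Rλ, y = Rφ), meridians are true-scale (h = 1) and parallels are stretched by k = sec φ.
k = 1/cos 25.7° = 1/0.9011 = 1.110.

1.11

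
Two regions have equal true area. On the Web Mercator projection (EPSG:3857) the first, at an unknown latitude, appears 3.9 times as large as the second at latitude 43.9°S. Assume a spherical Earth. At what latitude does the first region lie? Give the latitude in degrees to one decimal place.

Mercator areal scale is sec²φ, so apparent-area ratio = sec²φ₁ / sec²φ₂ = cos²φ₂ / cos²φ₁.
cos²φ₂ / cos²φ₁ = 3.9  ⇒  cos φ₁ = cos 43.9° / √3.9 = 0.7206/1.975 = 0.3649.
φ₁ = arccos(0.3649) ≈ 68.6°.

68.6°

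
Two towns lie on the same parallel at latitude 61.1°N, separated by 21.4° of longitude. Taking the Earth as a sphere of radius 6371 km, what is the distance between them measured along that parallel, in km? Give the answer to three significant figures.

1150 km

Arc length along a parallel = R cos φ · Δλ (with Δλ in radians).
= 6371 × cos 61.1° × (21.4° × π/180) = 6371 × 0.4833 × 0.3735 ≈ 1150 km.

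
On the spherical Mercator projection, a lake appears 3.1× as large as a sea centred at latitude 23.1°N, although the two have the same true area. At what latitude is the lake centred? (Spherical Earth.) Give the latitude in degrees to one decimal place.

58.5°

Mercator areal scale is sec²φ, so apparent-area ratio = sec²φ₁ / sec²φ₂ = cos²φ₂ / cos²φ₁.
cos²φ₂ / cos²φ₁ = 3.1  ⇒  cos φ₁ = cos 23.1° / √3.1 = 0.9198/1.761 = 0.5224.
φ₁ = arccos(0.5224) ≈ 58.5°.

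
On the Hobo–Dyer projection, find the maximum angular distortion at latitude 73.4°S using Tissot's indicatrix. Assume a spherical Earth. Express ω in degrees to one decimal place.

The Hobo–Dyer projection is cylindrical equal-area with φ₀ = 37.5°. Cylindrical equal-area (φ₀ = 37.5°): h = cos φ / cos 37.5° along meridians, k = cos 37.5° / cos φ along parallels; h·k = 1.
At 73.4°: h = 0.3601, k = 2.777; principal scales a = 2.777, b = 0.3601.
sin(ω/2) = (a − b)/(a + b) = 2.417/3.137 = 0.7704, so ω = 2 arcsin(0.7704) ≈ 100.8°.

100.8°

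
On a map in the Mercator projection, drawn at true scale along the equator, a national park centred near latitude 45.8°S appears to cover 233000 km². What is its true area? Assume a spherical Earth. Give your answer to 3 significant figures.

113000 km²

Mercator is conformal, so the point scale is isotropic: h = k = sec φ = 1/cos φ.
Areal scale = k² = sec²φ = 1/cos²(45.8°) = 1/0.6972² = 2.057.
True area = apparent / (areal scale) = 233000 / 2.057 ≈ 113000 km².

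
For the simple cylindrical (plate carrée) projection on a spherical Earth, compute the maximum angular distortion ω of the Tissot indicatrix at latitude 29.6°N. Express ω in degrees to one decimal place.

8.0°

For the equirectangular projection with φ₀ = 0 (plate carrée), h = 1 along meridians and k = sec φ along parallels.
At 29.6°: h = 1.000, k = 1.150; principal scales a = 1.150, b = 1.000.
sin(ω/2) = (a − b)/(a + b) = 0.1501/2.150 = 0.06981, so ω = 2 arcsin(0.06981) ≈ 8.0°.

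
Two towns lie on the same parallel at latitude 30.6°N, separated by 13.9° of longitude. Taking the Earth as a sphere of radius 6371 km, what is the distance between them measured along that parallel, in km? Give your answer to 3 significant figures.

1330 km

Arc length along a parallel = R cos φ · Δλ (with Δλ in radians).
= 6371 × cos 30.6° × (13.9° × π/180) = 6371 × 0.8607 × 0.2426 ≈ 1330 km.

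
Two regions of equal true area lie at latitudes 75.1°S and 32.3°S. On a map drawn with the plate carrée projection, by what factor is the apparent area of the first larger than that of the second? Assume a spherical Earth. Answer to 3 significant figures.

For the equirectangular projection with φ₀ = 0 (plate carrée), h = 1 along meridians and k = sec φ along parallels.
Areal scale at 75.1°: h·k = 1.000 × 3.889 = 3.889.
Areal scale at 32.3°: h·k = 1.000 × 1.183 = 1.183.
Ratio = 3.889/1.183 ≈ 3.29.

3.29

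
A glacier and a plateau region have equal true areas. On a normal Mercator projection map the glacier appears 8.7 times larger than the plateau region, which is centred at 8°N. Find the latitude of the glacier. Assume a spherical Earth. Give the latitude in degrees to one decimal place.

For equal true areas on Mercator, apparent areas scale as sec²φ, so the ratio is cos²φ₂ / cos²φ₁.
cos²φ₂ / cos²φ₁ = 8.7  ⇒  cos φ₁ = cos 8° / √8.7 = 0.9903/2.950 = 0.3357.
φ₁ = arccos(0.3357) ≈ 70.4°.

70.4°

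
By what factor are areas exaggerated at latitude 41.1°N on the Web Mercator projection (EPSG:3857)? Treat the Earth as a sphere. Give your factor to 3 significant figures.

1.76

For Mercator, h = k = sec φ (a conformal cylindrical projection has a single point scale, 1/cos φ).
Areal scale = k² = sec²φ = 1/cos²(41.1°) = 1/0.7536² = 1.761.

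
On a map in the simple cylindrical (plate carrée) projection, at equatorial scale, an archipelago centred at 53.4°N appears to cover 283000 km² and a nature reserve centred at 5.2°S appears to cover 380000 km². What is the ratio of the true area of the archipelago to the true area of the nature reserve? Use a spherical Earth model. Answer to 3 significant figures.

Plate carrée has h = 1 and k = sec φ, giving areal scale sec φ; true area = (apparent area) · cos φ.
True area of archipelago: 283000 × cos(53.4°) = 283000 × 0.5962 = 168700 km².
True area of nature reserve: 380000 × cos(5.2°) = 380000 × 0.9959 = 378400 km².
Ratio = 168700 / 378400 ≈ 0.446.

0.446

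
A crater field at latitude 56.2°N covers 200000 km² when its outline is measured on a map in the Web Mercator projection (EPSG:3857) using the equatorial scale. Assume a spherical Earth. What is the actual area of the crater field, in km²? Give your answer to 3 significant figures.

Mercator is conformal, so the point scale is isotropic: h = k = sec φ = 1/cos φ.
Areal scale = k² = sec²φ = 1/cos²(56.2°) = 1/0.5563² = 3.231.
True area = apparent / (areal scale) = 200000 / 3.231 ≈ 61900 km².

61900 km²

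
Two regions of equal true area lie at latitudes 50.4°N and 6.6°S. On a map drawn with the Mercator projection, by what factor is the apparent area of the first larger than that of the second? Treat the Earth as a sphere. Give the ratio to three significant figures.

2.43

On Mercator, area is exaggerated by sec²φ = 1/cos²φ.
At 50.4°: sec²(50.4°) = 1/0.6374² = 2.461.
At 6.6°: sec²(6.6°) = 1/0.9934² = 1.013.
Ratio = 2.461/1.013 = cos²(6.6°)/cos²(50.4°) ≈ 2.43.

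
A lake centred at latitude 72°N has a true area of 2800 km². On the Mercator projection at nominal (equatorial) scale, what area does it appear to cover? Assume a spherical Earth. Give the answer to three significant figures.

29300 km²

For Mercator, h = k = sec φ (a conformal cylindrical projection has a single point scale, 1/cos φ).
Areal scale = k² = sec²φ = 1/cos²(72°) = 1/0.3090² = 10.47.
Apparent area = 2800 × 10.47 ≈ 29300 km².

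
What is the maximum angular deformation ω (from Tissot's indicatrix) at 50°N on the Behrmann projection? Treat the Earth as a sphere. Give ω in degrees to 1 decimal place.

33.7°

The Behrmann projection is cylindrical equal-area with φ₀ = 30°. For cylindrical equal-area with standard parallel φ₀, h = cos φ / cos φ₀ and k = cos φ₀ / cos φ, so h·k = 1.
At 50°: h = 0.7422, k = 1.347; principal scales a = 1.347, b = 0.7422.
sin(ω/2) = (a − b)/(a + b) = 0.6051/2.090 = 0.2896, so ω = 2 arcsin(0.2896) ≈ 33.7°.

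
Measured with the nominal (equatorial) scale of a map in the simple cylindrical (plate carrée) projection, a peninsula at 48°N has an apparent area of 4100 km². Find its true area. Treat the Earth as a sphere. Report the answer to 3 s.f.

2740 km²

Plate carrée maps x = Rλ, y = Rφ. The meridian scale is h = 1 and the parallel scale is k = 1/cos φ = sec φ.
Areal scale = h·k = 1 × sec φ; at 48°, h = 1.000, k = 1.494, so h·k = 1.494.
True area = apparent / (areal scale) = 4100 / 1.494 ≈ 2740 km².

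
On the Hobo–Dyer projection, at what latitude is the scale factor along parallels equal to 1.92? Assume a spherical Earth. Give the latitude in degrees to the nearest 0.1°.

65.6°

The Hobo–Dyer projection is cylindrical equal-area with φ₀ = 37.5°. A cylindrical equal-area projection with standard parallel φ₀ has meridian scale h = cos φ / cos φ₀ and parallel scale k = cos φ₀ / cos φ (so areas are preserved, h·k = 1).
k = cos φ₀ / cos φ = 1.92  ⇒  cos φ = cos 37.5° / 1.92 = 0.4132.
φ = arccos(0.4132) ≈ 65.6°.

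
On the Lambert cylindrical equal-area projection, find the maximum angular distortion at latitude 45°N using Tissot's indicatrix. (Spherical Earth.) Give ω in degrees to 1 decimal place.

The Lambert cylindrical equal-area projection is the cylindrical equal-area projection with its standard parallel at the equator (φ₀ = 0). A cylindrical equal-area projection with standard parallel φ₀ has meridian scale h = cos φ / cos φ₀ and parallel scale k = cos φ₀ / cos φ (so areas are preserved, h·k = 1).
At 45°: h = 0.7071, k = 1.414; principal scales a = 1.414, b = 0.7071.
sin(ω/2) = (a − b)/(a + b) = 0.7071/2.121 = 0.3333, so ω = 2 arcsin(0.3333) ≈ 38.9°.

38.9°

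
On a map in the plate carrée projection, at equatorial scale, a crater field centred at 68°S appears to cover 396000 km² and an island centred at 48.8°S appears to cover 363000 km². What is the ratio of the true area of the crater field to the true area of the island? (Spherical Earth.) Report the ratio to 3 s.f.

0.620

On the plate carrée, areal scale = h·k = 1 × sec φ, so true area = apparent × cos φ.
True area of crater field: 396000 × cos(68°) = 396000 × 0.3746 = 148300 km².
True area of island: 363000 × cos(48.8°) = 363000 × 0.6587 = 239100 km².
Ratio = 148300 / 239100 ≈ 0.620.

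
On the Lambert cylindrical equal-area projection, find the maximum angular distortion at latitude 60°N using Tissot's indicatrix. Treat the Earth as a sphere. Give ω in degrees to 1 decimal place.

73.7°

The Lambert cylindrical equal-area projection is the cylindrical equal-area projection with its standard parallel at the equator (φ₀ = 0). A cylindrical equal-area projection with standard parallel φ₀ has meridian scale h = cos φ / cos φ₀ and parallel scale k = cos φ₀ / cos φ (so areas are preserved, h·k = 1).
At 60°: h = 0.5000, k = 2.000; principal scales a = 2.000, b = 0.5000.
sin(ω/2) = (a − b)/(a + b) = 1.500/2.500 = 0.6000, so ω = 2 arcsin(0.6000) ≈ 73.7°.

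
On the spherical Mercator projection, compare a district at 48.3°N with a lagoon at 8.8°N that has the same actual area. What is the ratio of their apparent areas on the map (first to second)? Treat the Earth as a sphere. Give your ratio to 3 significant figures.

2.21

Mercator is conformal with k = sec φ, so areal scale = k² = sec²φ.
At 48.3°: sec²(48.3°) = 1/0.6652² = 2.260.
At 8.8°: sec²(8.8°) = 1/0.9882² = 1.024.
Ratio = 2.260/1.024 = cos²(8.8°)/cos²(48.3°) ≈ 2.21.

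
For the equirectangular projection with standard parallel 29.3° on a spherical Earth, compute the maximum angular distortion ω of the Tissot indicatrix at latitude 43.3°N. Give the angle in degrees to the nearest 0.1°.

10.3°

With standard parallel φ₀ = 29.3°, the equirectangular projection gives x = Rλ cos φ₀, y = Rφ, so h = 1 and k = cos 29.3° / cos φ.
At 43.3°: h = 1.000, k = 1.198; principal scales a = 1.198, b = 1.000.
sin(ω/2) = (a − b)/(a + b) = 0.1983/2.198 = 0.09019, so ω = 2 arcsin(0.09019) ≈ 10.3°.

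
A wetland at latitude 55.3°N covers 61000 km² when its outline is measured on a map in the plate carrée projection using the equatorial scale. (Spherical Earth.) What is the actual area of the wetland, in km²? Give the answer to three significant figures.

34700 km²

For the equirectangular projection with φ₀ = 0 (plate carrée), h = 1 along meridians and k = sec φ along parallels.
Areal scale = h·k = 1 × sec φ; at 55.3°, h = 1.000, k = 1.757, so h·k = 1.757.
True area = apparent / (areal scale) = 61000 / 1.757 ≈ 34700 km².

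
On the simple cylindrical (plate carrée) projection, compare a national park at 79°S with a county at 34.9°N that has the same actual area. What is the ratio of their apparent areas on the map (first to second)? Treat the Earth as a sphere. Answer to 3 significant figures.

4.30

In the plate carrée (x = Rλ, y = Rφ), meridians are true-scale (h = 1) and parallels are stretched by k = sec φ.
Areal scale at 79°: h·k = 1.000 × 5.241 = 5.241.
Areal scale at 34.9°: h·k = 1.000 × 1.219 = 1.219.
Ratio = 5.241/1.219 ≈ 4.30.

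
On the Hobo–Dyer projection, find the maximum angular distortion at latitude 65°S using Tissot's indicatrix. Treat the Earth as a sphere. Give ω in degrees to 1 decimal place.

67.8°

Hobo–Dyer is a cylindrical equal-area projection with standard parallels at ±37.5°. Cylindrical equal-area (φ₀ = 37.5°): h = cos φ / cos 37.5° along meridians, k = cos 37.5° / cos φ along parallels; h·k = 1.
At 65°: h = 0.5327, k = 1.877; principal scales a = 1.877, b = 0.5327.
sin(ω/2) = (a − b)/(a + b) = 1.345/2.410 = 0.5579, so ω = 2 arcsin(0.5579) ≈ 67.8°.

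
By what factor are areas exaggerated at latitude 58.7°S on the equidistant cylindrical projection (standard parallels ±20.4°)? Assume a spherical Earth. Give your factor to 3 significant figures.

The equidistant cylindrical projection with φ₀ = 20.4° has h = 1 (meridians true) and k = cos φ₀ / cos φ along parallels.
Areal scale = h·k = 1 × cos φ₀ / cos φ; at 58.7°, h = 1.000, k = 1.804, so h·k = 1.804.

1.80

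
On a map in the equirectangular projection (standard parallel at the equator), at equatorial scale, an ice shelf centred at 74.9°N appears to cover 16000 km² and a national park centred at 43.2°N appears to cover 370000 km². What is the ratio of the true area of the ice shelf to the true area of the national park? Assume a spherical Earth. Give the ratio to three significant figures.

On the plate carrée, areal scale = h·k = 1 × sec φ, so true area = apparent × cos φ.
True area of ice shelf: 16000 × cos(74.9°) = 16000 × 0.2605 = 4168 km².
True area of national park: 370000 × cos(43.2°) = 370000 × 0.7290 = 269700 km².
Ratio = 4168 / 269700 ≈ 0.0155.

0.0155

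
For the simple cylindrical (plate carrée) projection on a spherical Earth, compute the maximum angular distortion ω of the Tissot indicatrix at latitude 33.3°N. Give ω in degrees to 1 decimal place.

Plate carrée maps x = Rλ, y = Rφ. The meridian scale is h = 1 and the parallel scale is k = 1/cos φ = sec φ.
At 33.3°: h = 1.000, k = 1.196; principal scales a = 1.196, b = 1.000.
sin(ω/2) = (a − b)/(a + b) = 0.1964/2.196 = 0.08944, so ω = 2 arcsin(0.08944) ≈ 10.3°.

10.3°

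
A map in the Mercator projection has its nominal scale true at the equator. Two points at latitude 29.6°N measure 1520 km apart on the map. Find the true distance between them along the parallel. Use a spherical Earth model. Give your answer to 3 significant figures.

1320 km

For Mercator, h = k = sec φ (a conformal cylindrical projection has a single point scale, 1/cos φ).
Along the parallel at 29.6°, map distances are exaggerated by k = sec 29.6° = 1.150.
True distance = 1520 / 1.150 = 1520 × cos 29.6° ≈ 1320 km.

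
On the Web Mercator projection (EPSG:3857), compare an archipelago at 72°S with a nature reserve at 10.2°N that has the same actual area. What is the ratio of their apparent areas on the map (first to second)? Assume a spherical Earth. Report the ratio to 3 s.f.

10.1

Mercator areal scale is sec²φ.
At 72°: sec²(72°) = 1/0.3090² = 10.47.
At 10.2°: sec²(10.2°) = 1/0.9842² = 1.032.
Ratio = 10.47/1.032 = cos²(10.2°)/cos²(72°) ≈ 10.1.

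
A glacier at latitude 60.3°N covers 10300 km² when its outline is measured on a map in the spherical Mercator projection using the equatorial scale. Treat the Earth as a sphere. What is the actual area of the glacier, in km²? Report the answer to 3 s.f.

2530 km²

Mercator is conformal, so the point scale is isotropic: h = k = sec φ = 1/cos φ.
Areal scale = k² = sec²φ = 1/cos²(60.3°) = 1/0.4955² = 4.074.
True area = apparent / (areal scale) = 10300 / 4.074 ≈ 2530 km².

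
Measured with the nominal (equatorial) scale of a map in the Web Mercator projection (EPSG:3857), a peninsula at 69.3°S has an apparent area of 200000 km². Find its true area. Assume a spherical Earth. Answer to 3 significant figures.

25000 km²

The Mercator projection is conformal; its linear scale factor is the same in every direction and equals sec φ = 1/cos φ.
Areal scale = k² = sec²φ = 1/cos²(69.3°) = 1/0.3535² = 8.004.
True area = apparent / (areal scale) = 200000 / 8.004 ≈ 25000 km².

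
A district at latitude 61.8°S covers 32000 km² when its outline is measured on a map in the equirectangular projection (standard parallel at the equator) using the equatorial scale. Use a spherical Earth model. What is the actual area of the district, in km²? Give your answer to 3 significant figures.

Plate carrée maps x = Rλ, y = Rφ. The meridian scale is h = 1 and the parallel scale is k = 1/cos φ = sec φ.
Areal scale = h·k = 1 × sec φ; at 61.8°, h = 1.000, k = 2.116, so h·k = 2.116.
True area = apparent / (areal scale) = 32000 / 2.116 ≈ 15100 km².

15100 km²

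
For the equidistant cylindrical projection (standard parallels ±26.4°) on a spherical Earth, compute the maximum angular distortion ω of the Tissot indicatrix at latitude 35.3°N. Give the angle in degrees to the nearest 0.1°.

The equidistant cylindrical projection with φ₀ = 26.4° has h = 1 (meridians true) and k = cos φ₀ / cos φ along parallels.
At 35.3°: h = 1.000, k = 1.098; principal scales a = 1.098, b = 1.000.
sin(ω/2) = (a − b)/(a + b) = 0.09750/2.098 = 0.04648, so ω = 2 arcsin(0.04648) ≈ 5.3°.

5.3°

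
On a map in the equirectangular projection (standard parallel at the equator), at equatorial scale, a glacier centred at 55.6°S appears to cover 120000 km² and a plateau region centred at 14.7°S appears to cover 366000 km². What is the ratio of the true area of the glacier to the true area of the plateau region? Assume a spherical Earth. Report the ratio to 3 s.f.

On the plate carrée, areal scale = h·k = 1 × sec φ, so true area = apparent × cos φ.
True area of glacier: 120000 × cos(55.6°) = 120000 × 0.5650 = 67800 km².
True area of plateau region: 366000 × cos(14.7°) = 366000 × 0.9673 = 354000 km².
Ratio = 67800 / 354000 ≈ 0.192.

0.192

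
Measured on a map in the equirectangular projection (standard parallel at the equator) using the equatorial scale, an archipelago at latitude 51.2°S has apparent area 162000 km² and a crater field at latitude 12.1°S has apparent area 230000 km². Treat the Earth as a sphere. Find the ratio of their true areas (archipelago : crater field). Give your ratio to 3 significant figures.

Plate carrée has h = 1 and k = sec φ, giving areal scale sec φ; true area = (apparent area) · cos φ.
True area of archipelago: 162000 × cos(51.2°) = 162000 × 0.6266 = 101500 km².
True area of crater field: 230000 × cos(12.1°) = 230000 × 0.9778 = 224900 km².
Ratio = 101500 / 224900 ≈ 0.451.

0.451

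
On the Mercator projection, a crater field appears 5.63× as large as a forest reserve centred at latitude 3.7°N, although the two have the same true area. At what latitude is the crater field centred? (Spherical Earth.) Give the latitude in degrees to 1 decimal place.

65.1°

On Mercator, (apparent₁)/(apparent₂) = sec²φ₁ / sec²φ₂ when true areas are equal.
cos²φ₂ / cos²φ₁ = 5.63  ⇒  cos φ₁ = cos 3.7° / √5.63 = 0.9979/2.373 = 0.4206.
φ₁ = arccos(0.4206) ≈ 65.1°.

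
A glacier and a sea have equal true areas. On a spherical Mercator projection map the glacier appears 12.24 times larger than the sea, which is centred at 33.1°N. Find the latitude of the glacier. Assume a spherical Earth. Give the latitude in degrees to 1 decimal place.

76.1°

Mercator areal scale is sec²φ, so apparent-area ratio = sec²φ₁ / sec²φ₂ = cos²φ₂ / cos²φ₁.
cos²φ₂ / cos²φ₁ = 12.24  ⇒  cos φ₁ = cos 33.1° / √12.24 = 0.8377/3.499 = 0.2394.
φ₁ = arccos(0.2394) ≈ 76.1°.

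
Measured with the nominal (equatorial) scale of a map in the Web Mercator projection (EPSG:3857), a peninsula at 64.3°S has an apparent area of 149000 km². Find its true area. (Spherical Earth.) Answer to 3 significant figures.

The Mercator projection is conformal; its linear scale factor is the same in every direction and equals sec φ = 1/cos φ.
Areal scale = k² = sec²φ = 1/cos²(64.3°) = 1/0.4337² = 5.317.
True area = apparent / (areal scale) = 149000 / 5.317 ≈ 28000 km².

28000 km²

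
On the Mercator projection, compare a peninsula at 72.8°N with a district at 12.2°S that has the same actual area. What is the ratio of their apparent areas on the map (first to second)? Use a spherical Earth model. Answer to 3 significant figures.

Mercator areal scale is sec²φ.
At 72.8°: sec²(72.8°) = 1/0.2957² = 11.44.
At 12.2°: sec²(12.2°) = 1/0.9774² = 1.047.
Ratio = 11.44/1.047 = cos²(12.2°)/cos²(72.8°) ≈ 10.9.

10.9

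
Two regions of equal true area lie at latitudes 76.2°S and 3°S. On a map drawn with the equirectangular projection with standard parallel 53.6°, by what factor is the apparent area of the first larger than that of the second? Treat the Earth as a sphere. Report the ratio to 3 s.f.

4.19

With standard parallel φ₀ = 53.6°, the equirectangular projection gives x = Rλ cos φ₀, y = Rφ, so h = 1 and k = cos 53.6° / cos φ.
Areal scale at 76.2°: h·k = 1.000 × 2.488 = 2.488.
Areal scale at 3°: h·k = 1.000 × 0.5942 = 0.5942.
Ratio = 2.488/0.5942 ≈ 4.19.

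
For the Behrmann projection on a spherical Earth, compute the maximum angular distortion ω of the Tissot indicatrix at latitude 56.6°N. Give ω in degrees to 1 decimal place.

The Behrmann projection is cylindrical equal-area with φ₀ = 30°. For cylindrical equal-area with standard parallel φ₀, h = cos φ / cos φ₀ and k = cos φ₀ / cos φ, so h·k = 1.
At 56.6°: h = 0.6356, k = 1.573; principal scales a = 1.573, b = 0.6356.
sin(ω/2) = (a − b)/(a + b) = 0.9376/2.209 = 0.4245, so ω = 2 arcsin(0.4245) ≈ 50.2°.

50.2°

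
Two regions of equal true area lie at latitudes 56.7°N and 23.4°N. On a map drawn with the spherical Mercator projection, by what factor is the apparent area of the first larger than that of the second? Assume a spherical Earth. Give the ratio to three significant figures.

On Mercator, area is exaggerated by sec²φ = 1/cos²φ.
At 56.7°: sec²(56.7°) = 1/0.5490² = 3.318.
At 23.4°: sec²(23.4°) = 1/0.9178² = 1.187.
Ratio = 3.318/1.187 = cos²(23.4°)/cos²(56.7°) ≈ 2.79.

2.79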